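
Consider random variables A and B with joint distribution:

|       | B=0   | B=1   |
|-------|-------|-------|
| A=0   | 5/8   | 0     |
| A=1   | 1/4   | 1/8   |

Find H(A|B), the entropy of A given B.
Marginal P(B) (column sums):
  P(B=0) = 5/8 + 1/4 = 7/8
  P(B=1) = 0 + 1/8 = 1/8

H(A|B) = -Σ P(A,B)·log₂ P(A|B), where P(A|B) = P(A,B) / P(B)
  (cells with P(A,B) = 0 contribute 0)
  (A=0,B=0): P(A|B) = (5/8)/(7/8) = 5/7;  -(5/8)·log₂(5/7) = 0.3034
  (A=1,B=0): P(A|B) = (1/4)/(7/8) = 2/7;  -(1/4)·log₂(2/7) = 0.4518
  (A=1,B=1): P(A|B) = (1/8)/(1/8) = 1;  -(1/8)·log₂(1) = 0.0000
H(A|B) = 0.3034 + 0.4518 + 0.0000
  = 0.7552 bits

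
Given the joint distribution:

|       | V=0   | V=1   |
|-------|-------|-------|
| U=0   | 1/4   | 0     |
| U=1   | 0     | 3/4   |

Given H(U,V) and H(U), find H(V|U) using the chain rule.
From the chain rule: H(U,V) = H(U) + H(V|U)
Therefore: H(V|U) = H(U,V) - H(U)

H(U,V) = -[(1/4)·log₂(1/4) + (3/4)·log₂(3/4)]
  = 0.5000 + 0.3113
  = 0.8113 bits
Marginal P(U) (row sums):
  P(U=0) = 1/4 + 0 = 1/4
  P(U=1) = 0 + 3/4 = 3/4
H(U) = -[(1/4)·log₂(1/4) + (3/4)·log₂(3/4)]
  = 0.5000 + 0.3113
  = 0.8113 bits

H(V|U) = 0.8113 - 0.8113 = 0.0000 bits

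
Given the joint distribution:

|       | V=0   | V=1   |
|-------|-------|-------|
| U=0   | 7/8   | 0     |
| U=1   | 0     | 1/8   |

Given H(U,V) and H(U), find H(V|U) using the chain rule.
From the chain rule: H(U,V) = H(U) + H(V|U)
Therefore: H(V|U) = H(U,V) - H(U)

H(U,V) = -[(7/8)·log₂(7/8) + (1/8)·log₂(1/8)]
  = 0.1686 + 0.3750
  = 0.5436 bits
Marginal P(U) (row sums):
  P(U=0) = 7/8 + 0 = 7/8
  P(U=1) = 0 + 1/8 = 1/8
H(U) = -[(7/8)·log₂(7/8) + (1/8)·log₂(1/8)]
  = 0.1686 + 0.3750
  = 0.5436 bits

H(V|U) = 0.5436 - 0.5436 = 0.0000 bits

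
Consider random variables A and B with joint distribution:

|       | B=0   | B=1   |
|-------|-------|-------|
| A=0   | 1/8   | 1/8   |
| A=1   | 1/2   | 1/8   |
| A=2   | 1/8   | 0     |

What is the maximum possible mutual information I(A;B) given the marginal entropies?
The upper bound on mutual information is I(A;B) ≤ min(H(A), H(B)).

Marginal P(A) (row sums):
  P(A=0) = 1/8 + 1/8 = 1/4
  P(A=1) = 1/2 + 1/8 = 5/8
  P(A=2) = 1/8 + 0 = 1/8
Marginal P(B) (column sums):
  P(B=0) = 1/8 + 1/2 + 1/8 = 3/4
  P(B=1) = 1/8 + 1/8 + 0 = 1/4

H(A) = -[(1/4)·log₂(1/4) + (5/8)·log₂(5/8) + (1/8)·log₂(1/8)]
  = 0.5000 + 0.4238 + 0.3750
  = 1.2988 bits
H(B) = -[(3/4)·log₂(3/4) + (1/4)·log₂(1/4)]
  = 0.3113 + 0.5000
  = 0.8113 bits

Maximum possible I(A;B) = min(1.2988, 0.8113) = 0.8113 bits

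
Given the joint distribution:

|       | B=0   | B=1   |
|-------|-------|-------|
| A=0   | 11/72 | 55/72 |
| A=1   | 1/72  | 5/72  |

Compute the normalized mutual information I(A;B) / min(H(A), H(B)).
Marginal P(A) (row sums):
  P(A=0) = 11/72 + 55/72 = 11/12
  P(A=1) = 1/72 + 5/72 = 1/12
Marginal P(B) (column sums):
  P(B=0) = 11/72 + 1/72 = 1/6
  P(B=1) = 55/72 + 5/72 = 5/6

H(A) = -[(11/12)·log₂(11/12) + (1/12)·log₂(1/12)]
  = 0.1151 + 0.2987
  = 0.4138 bits
H(B) = -[(1/6)·log₂(1/6) + (5/6)·log₂(5/6)]
  = 0.4308 + 0.2192
  = 0.6500 bits
H(A,B) = -[(11/72)·log₂(11/72) + (55/72)·log₂(55/72) + (1/72)·log₂(1/72) + (5/72)·log₂(5/72)]
  = 0.4141 + 0.2968 + 0.0857 + 0.2672
  = 1.0638 bits

I(A;B) = H(A) + H(B) - H(A,B)
  = 0.4138 + 0.6500 - 1.0638
  = 0.0000 bits

min(H(A), H(B)) = min(0.4138, 0.6500) = 0.4138 bits
Normalized MI = 0.0000 / 0.4138 = 0.0000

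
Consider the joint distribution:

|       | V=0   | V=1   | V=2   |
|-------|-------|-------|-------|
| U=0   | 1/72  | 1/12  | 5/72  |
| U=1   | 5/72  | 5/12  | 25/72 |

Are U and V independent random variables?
Marginal P(U) (row sums):
  P(U=0) = 1/72 + 1/12 + 5/72 = 1/6
  P(U=1) = 5/72 + 5/12 + 25/72 = 5/6
Marginal P(V) (column sums):
  P(V=0) = 1/72 + 5/72 = 1/12
  P(V=1) = 1/12 + 5/12 = 1/2
  P(V=2) = 5/72 + 25/72 = 5/12

U and V are independent iff P(U=i,V=j) = P(U=i)·P(V=j) for every cell.
  P(U=0)·P(V=0) = 1/6 × 1/12 = 1/72 = P(U=0,V=0) ✓
  P(U=0)·P(V=1) = 1/6 × 1/2 = 1/12 = P(U=0,V=1) ✓
  P(U=0)·P(V=2) = 1/6 × 5/12 = 5/72 = P(U=0,V=2) ✓
  P(U=1)·P(V=0) = 5/6 × 1/12 = 5/72 = P(U=1,V=0) ✓
  P(U=1)·P(V=1) = 5/6 × 1/2 = 5/12 = P(U=1,V=1) ✓
  P(U=1)·P(V=2) = 5/6 × 5/12 = 25/72 = P(U=1,V=2) ✓

Yes, U and V are independent: every cell factors, so I(U;V) = 0 bits.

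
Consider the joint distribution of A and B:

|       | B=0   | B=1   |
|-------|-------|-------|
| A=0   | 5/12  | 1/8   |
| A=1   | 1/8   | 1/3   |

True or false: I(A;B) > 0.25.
Marginal P(A) (row sums):
  P(A=0) = 5/12 + 1/8 = 13/24
  P(A=1) = 1/8 + 1/3 = 11/24
Marginal P(B) (column sums):
  P(B=0) = 5/12 + 1/8 = 13/24
  P(B=1) = 1/8 + 1/3 = 11/24

H(A) = -[(13/24)·log₂(13/24) + (11/24)·log₂(11/24)]
  = 0.4791 + 0.5159
  = 0.9950 bits
H(B) = -[(13/24)·log₂(13/24) + (11/24)·log₂(11/24)]
  = 0.4791 + 0.5159
  = 0.9950 bits
H(A,B) = -[(5/12)·log₂(5/12) + (1/8)·log₂(1/8) + (1/8)·log₂(1/8) + (1/3)·log₂(1/3)]
  = 0.5263 + 0.3750 + 0.3750 + 0.5283
  = 1.8046 bits

I(A;B) = H(A) + H(B) - H(A,B)
  = 0.9950 + 0.9950 - 1.8046
  = 0.1854 bits

False. I(A;B) = 0.1854 bits, which is ≤ 0.25 bits.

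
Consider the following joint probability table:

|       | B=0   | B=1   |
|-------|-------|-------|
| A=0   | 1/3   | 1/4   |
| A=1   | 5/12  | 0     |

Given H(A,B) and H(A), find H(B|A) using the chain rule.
From the chain rule: H(A,B) = H(A) + H(B|A)
Therefore: H(B|A) = H(A,B) - H(A)

H(A,B) = -[(1/3)·log₂(1/3) + (1/4)·log₂(1/4) + (5/12)·log₂(5/12)]
  = 0.5283 + 0.5000 + 0.5263
  = 1.5546 bits
Marginal P(A) (row sums):
  P(A=0) = 1/3 + 1/4 = 7/12
  P(A=1) = 5/12 + 0 = 5/12
H(A) = -[(7/12)·log₂(7/12) + (5/12)·log₂(5/12)]
  = 0.4536 + 0.5263
  = 0.9799 bits

H(B|A) = 1.5546 - 0.9799 = 0.5747 bits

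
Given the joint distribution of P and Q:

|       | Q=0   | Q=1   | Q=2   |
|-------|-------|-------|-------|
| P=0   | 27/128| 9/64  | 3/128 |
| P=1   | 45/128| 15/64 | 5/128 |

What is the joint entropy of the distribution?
H(P,Q) = -Σ P(P,Q) log₂ P(P,Q), summed over the non-zero cells:
H(P,Q) = -[(27/128)·log₂(27/128) + (9/64)·log₂(9/64) + (3/128)·log₂(3/128) + (45/128)·log₂(45/128) + (15/64)·log₂(15/64) + (5/128)·log₂(5/128)]
  = 0.4736 + 0.3980 + 0.1269 + 0.5302 + 0.4906 + 0.1827
  = 2.2020 bits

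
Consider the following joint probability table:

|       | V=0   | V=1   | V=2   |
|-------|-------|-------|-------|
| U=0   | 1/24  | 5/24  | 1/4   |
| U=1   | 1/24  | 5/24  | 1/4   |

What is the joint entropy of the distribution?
H(U,V) = -Σ P(U,V) log₂ P(U,V), summed over the non-zero cells:
H(U,V) = -[(1/24)·log₂(1/24) + (5/24)·log₂(5/24) + (1/4)·log₂(1/4) + (1/24)·log₂(1/24) + (5/24)·log₂(5/24) + (1/4)·log₂(1/4)]
  = 0.1910 + 0.4715 + 0.5000 + 0.1910 + 0.4715 + 0.5000
  = 2.3250 bits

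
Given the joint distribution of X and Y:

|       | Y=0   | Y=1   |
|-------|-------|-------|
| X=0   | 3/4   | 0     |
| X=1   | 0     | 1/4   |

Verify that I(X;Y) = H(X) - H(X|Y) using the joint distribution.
Left side, from I(X;Y) = H(X) + H(Y) - H(X,Y):
Marginal P(X) (row sums):
  P(X=0) = 3/4 + 0 = 3/4
  P(X=1) = 0 + 1/4 = 1/4
Marginal P(Y) (column sums):
  P(Y=0) = 3/4 + 0 = 3/4
  P(Y=1) = 0 + 1/4 = 1/4

H(X) = -[(3/4)·log₂(3/4) + (1/4)·log₂(1/4)]
  = 0.3113 + 0.5000
  = 0.8113 bits
H(Y) = -[(3/4)·log₂(3/4) + (1/4)·log₂(1/4)]
  = 0.3113 + 0.5000
  = 0.8113 bits
H(X,Y) = -[(3/4)·log₂(3/4) + (1/4)·log₂(1/4)]
  = 0.3113 + 0.5000
  = 0.8113 bits

I(X;Y) = H(X) + H(Y) - H(X,Y)
  = 0.8113 + 0.8113 - 0.8113
  = 0.8113 bits

Right side, with H(X|Y) computed directly from the conditional probabilities:
H(X|Y) = -Σ P(X,Y)·log₂ P(X|Y), where P(X|Y) = P(X,Y) / P(Y)
  (cells with P(X,Y) = 0 contribute 0)
  (X=0,Y=0): P(X|Y) = (3/4)/(3/4) = 1;  -(3/4)·log₂(1) = 0.0000
  (X=1,Y=1): P(X|Y) = (1/4)/(1/4) = 1;  -(1/4)·log₂(1) = 0.0000
H(X|Y) = 0.0000 + 0.0000
  = 0.0000 bits
H(X) - H(X|Y) = 0.8113 - 0.0000 = 0.8113 bits

Both sides equal 0.8113 bits, so I(X;Y) = H(X) - H(X|Y) ✓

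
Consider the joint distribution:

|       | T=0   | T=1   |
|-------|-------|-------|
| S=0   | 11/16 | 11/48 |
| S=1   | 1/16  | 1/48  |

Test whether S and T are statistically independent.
Marginal P(S) (row sums):
  P(S=0) = 11/16 + 11/48 = 11/12
  P(S=1) = 1/16 + 1/48 = 1/12
Marginal P(T) (column sums):
  P(T=0) = 11/16 + 1/16 = 3/4
  P(T=1) = 11/48 + 1/48 = 1/4

S and T are independent iff P(S=i,T=j) = P(S=i)·P(T=j) for every cell.
  P(S=0)·P(T=0) = 11/12 × 3/4 = 11/16 = P(S=0,T=0) ✓
  P(S=0)·P(T=1) = 11/12 × 1/4 = 11/48 = P(S=0,T=1) ✓
  P(S=1)·P(T=0) = 1/12 × 3/4 = 1/16 = P(S=1,T=0) ✓
  P(S=1)·P(T=1) = 1/12 × 1/4 = 1/48 = P(S=1,T=1) ✓

Yes, S and T are independent: every cell factors, so I(S;T) = 0 bits.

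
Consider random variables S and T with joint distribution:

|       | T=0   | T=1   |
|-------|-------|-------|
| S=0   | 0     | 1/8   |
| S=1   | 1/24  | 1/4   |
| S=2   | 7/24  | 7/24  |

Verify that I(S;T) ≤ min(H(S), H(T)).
Marginal P(S) (row sums):
  P(S=0) = 0 + 1/8 = 1/8
  P(S=1) = 1/24 + 1/4 = 7/24
  P(S=2) = 7/24 + 7/24 = 7/12
Marginal P(T) (column sums):
  P(T=0) = 0 + 1/24 + 7/24 = 1/3
  P(T=1) = 1/8 + 1/4 + 7/24 = 2/3

H(S) = -[(1/8)·log₂(1/8) + (7/24)·log₂(7/24) + (7/12)·log₂(7/12)]
  = 0.3750 + 0.5185 + 0.4536
  = 1.3471 bits
H(T) = -[(1/3)·log₂(1/3) + (2/3)·log₂(2/3)]
  = 0.5283 + 0.3900
  = 0.9183 bits
H(S,T) = -[(1/8)·log₂(1/8) + (1/24)·log₂(1/24) + (1/4)·log₂(1/4) + (7/24)·log₂(7/24) + (7/24)·log₂(7/24)]
  = 0.3750 + 0.1910 + 0.5000 + 0.5185 + 0.5185
  = 2.1030 bits

I(S;T) = H(S) + H(T) - H(S,T)
  = 1.3471 + 0.9183 - 2.1030
  = 0.1624 bits

min(H(S), H(T)) = min(1.3471, 0.9183) = 0.9183 bits
Since 0.1624 ≤ 0.9183, the bound is satisfied ✓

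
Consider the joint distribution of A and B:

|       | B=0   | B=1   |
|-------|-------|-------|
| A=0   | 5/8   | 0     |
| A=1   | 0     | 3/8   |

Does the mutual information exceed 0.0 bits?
Marginal P(A) (row sums):
  P(A=0) = 5/8 + 0 = 5/8
  P(A=1) = 0 + 3/8 = 3/8
Marginal P(B) (column sums):
  P(B=0) = 5/8 + 0 = 5/8
  P(B=1) = 0 + 3/8 = 3/8

H(A) = -[(5/8)·log₂(5/8) + (3/8)·log₂(3/8)]
  = 0.4238 + 0.5306
  = 0.9544 bits
H(B) = -[(5/8)·log₂(5/8) + (3/8)·log₂(3/8)]
  = 0.4238 + 0.5306
  = 0.9544 bits
H(A,B) = -[(5/8)·log₂(5/8) + (3/8)·log₂(3/8)]
  = 0.4238 + 0.5306
  = 0.9544 bits

I(A;B) = H(A) + H(B) - H(A,B)
  = 0.9544 + 0.9544 - 0.9544
  = 0.9544 bits

Yes. I(A;B) = 0.9544 bits, which is > 0.0 bits.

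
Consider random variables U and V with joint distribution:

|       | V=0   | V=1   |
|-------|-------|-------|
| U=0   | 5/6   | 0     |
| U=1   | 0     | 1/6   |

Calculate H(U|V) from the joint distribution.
Marginal P(V) (column sums):
  P(V=0) = 5/6 + 0 = 5/6
  P(V=1) = 0 + 1/6 = 1/6

H(U|V) = -Σ P(U,V)·log₂ P(U|V), where P(U|V) = P(U,V) / P(V)
  (cells with P(U,V) = 0 contribute 0)
  (U=0,V=0): P(U|V) = (5/6)/(5/6) = 1;  -(5/6)·log₂(1) = 0.0000
  (U=1,V=1): P(U|V) = (1/6)/(1/6) = 1;  -(1/6)·log₂(1) = 0.0000
H(U|V) = 0.0000 + 0.0000
  = 0.0000 bits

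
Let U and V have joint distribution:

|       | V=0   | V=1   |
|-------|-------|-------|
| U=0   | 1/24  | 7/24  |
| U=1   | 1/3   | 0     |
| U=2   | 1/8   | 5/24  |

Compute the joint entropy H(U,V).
H(U,V) = -Σ P(U,V) log₂ P(U,V), summed over the non-zero cells:
H(U,V) = -[(1/24)·log₂(1/24) + (7/24)·log₂(7/24) + (1/3)·log₂(1/3) + (1/8)·log₂(1/8) + (5/24)·log₂(5/24)]
  = 0.1910 + 0.5185 + 0.5283 + 0.3750 + 0.4715
  = 2.0843 bits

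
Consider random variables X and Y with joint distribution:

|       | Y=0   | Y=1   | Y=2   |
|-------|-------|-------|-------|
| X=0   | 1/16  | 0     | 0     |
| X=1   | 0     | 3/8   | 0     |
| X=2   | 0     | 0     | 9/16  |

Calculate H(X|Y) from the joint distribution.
Marginal P(Y) (column sums):
  P(Y=0) = 1/16 + 0 + 0 = 1/16
  P(Y=1) = 0 + 3/8 + 0 = 3/8
  P(Y=2) = 0 + 0 + 9/16 = 9/16

H(X|Y) = -Σ P(X,Y)·log₂ P(X|Y), where P(X|Y) = P(X,Y) / P(Y)
  (cells with P(X,Y) = 0 contribute 0)
  (X=0,Y=0): P(X|Y) = (1/16)/(1/16) = 1;  -(1/16)·log₂(1) = 0.0000
  (X=1,Y=1): P(X|Y) = (3/8)/(3/8) = 1;  -(3/8)·log₂(1) = 0.0000
  (X=2,Y=2): P(X|Y) = (9/16)/(9/16) = 1;  -(9/16)·log₂(1) = 0.0000
H(X|Y) = 0.0000 + 0.0000 + 0.0000
  = 0.0000 bits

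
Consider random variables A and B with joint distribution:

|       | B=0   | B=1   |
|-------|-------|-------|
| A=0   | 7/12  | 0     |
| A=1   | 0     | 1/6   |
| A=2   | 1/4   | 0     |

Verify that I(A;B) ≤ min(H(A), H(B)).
Marginal P(A) (row sums):
  P(A=0) = 7/12 + 0 = 7/12
  P(A=1) = 0 + 1/6 = 1/6
  P(A=2) = 1/4 + 0 = 1/4
Marginal P(B) (column sums):
  P(B=0) = 7/12 + 0 + 1/4 = 5/6
  P(B=1) = 0 + 1/6 + 0 = 1/6

H(A) = -[(7/12)·log₂(7/12) + (1/6)·log₂(1/6) + (1/4)·log₂(1/4)]
  = 0.4536 + 0.4308 + 0.5000
  = 1.3844 bits
H(B) = -[(5/6)·log₂(5/6) + (1/6)·log₂(1/6)]
  = 0.2192 + 0.4308
  = 0.6500 bits
H(A,B) = -[(7/12)·log₂(7/12) + (1/6)·log₂(1/6) + (1/4)·log₂(1/4)]
  = 0.4536 + 0.4308 + 0.5000
  = 1.3844 bits

I(A;B) = H(A) + H(B) - H(A,B)
  = 1.3844 + 0.6500 - 1.3844
  = 0.6500 bits

min(H(A), H(B)) = min(1.3844, 0.6500) = 0.6500 bits
Since 0.6500 ≤ 0.6500, the bound is satisfied ✓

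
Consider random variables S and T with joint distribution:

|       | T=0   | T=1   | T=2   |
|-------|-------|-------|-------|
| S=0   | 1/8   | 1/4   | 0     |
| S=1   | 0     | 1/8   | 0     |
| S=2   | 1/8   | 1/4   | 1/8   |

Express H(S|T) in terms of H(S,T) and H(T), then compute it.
H(S|T) = H(S,T) - H(T)

Marginal P(T) (column sums):
  P(T=0) = 1/8 + 0 + 1/8 = 1/4
  P(T=1) = 1/4 + 1/8 + 1/4 = 5/8
  P(T=2) = 0 + 0 + 1/8 = 1/8

H(S,T) = -[(1/8)·log₂(1/8) + (1/4)·log₂(1/4) + (1/8)·log₂(1/8) + (1/8)·log₂(1/8) + (1/4)·log₂(1/4) + (1/8)·log₂(1/8)]
  = 0.3750 + 0.5000 + 0.3750 + 0.3750 + 0.5000 + 0.3750
  = 2.5000 bits
H(T) = -[(1/4)·log₂(1/4) + (5/8)·log₂(5/8) + (1/8)·log₂(1/8)]
  = 0.5000 + 0.4238 + 0.3750
  = 1.2988 bits

H(S|T) = 2.5000 - 1.2988 = 1.2012 bits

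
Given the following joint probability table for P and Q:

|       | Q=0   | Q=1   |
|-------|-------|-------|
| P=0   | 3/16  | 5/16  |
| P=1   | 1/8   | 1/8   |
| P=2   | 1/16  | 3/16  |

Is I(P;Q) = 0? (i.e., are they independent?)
Marginal P(P) (row sums):
  P(P=0) = 3/16 + 5/16 = 1/2
  P(P=1) = 1/8 + 1/8 = 1/4
  P(P=2) = 1/16 + 3/16 = 1/4
Marginal P(Q) (column sums):
  P(Q=0) = 3/16 + 1/8 + 1/16 = 3/8
  P(Q=1) = 5/16 + 1/8 + 3/16 = 5/8

P and Q are independent iff P(P=i,Q=j) = P(P=i)·P(Q=j) for every cell.
  P(P=1)·P(Q=0) = 1/4 × 3/8 = 3/32, but P(P=1,Q=0) = 1/8 ✗

No, P and Q are not independent. Quantitatively, I(P;Q) > 0:

H(P) = -[(1/2)·log₂(1/2) + (1/4)·log₂(1/4) + (1/4)·log₂(1/4)]
  = 0.5000 + 0.5000 + 0.5000
  = 1.5000 bits
H(Q) = -[(3/8)·log₂(3/8) + (5/8)·log₂(5/8)]
  = 0.5306 + 0.4238
  = 0.9544 bits
H(P,Q) = -[(3/16)·log₂(3/16) + (5/16)·log₂(5/16) + (1/8)·log₂(1/8) + (1/8)·log₂(1/8) + (1/16)·log₂(1/16) + (3/16)·log₂(3/16)]
  = 0.4528 + 0.5244 + 0.3750 + 0.3750 + 0.2500 + 0.4528
  = 2.4300 bits
I(P;Q) = H(P) + H(Q) - H(P,Q) = 1.5000 + 0.9544 - 2.4300 = 0.0244 bits > 0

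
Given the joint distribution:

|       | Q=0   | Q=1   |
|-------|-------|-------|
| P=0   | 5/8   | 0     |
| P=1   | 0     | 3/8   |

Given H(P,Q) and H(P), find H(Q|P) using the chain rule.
From the chain rule: H(P,Q) = H(P) + H(Q|P)
Therefore: H(Q|P) = H(P,Q) - H(P)

H(P,Q) = -[(5/8)·log₂(5/8) + (3/8)·log₂(3/8)]
  = 0.4238 + 0.5306
  = 0.9544 bits
Marginal P(P) (row sums):
  P(P=0) = 5/8 + 0 = 5/8
  P(P=1) = 0 + 3/8 = 3/8
H(P) = -[(5/8)·log₂(5/8) + (3/8)·log₂(3/8)]
  = 0.4238 + 0.5306
  = 0.9544 bits

H(Q|P) = 0.9544 - 0.9544 = 0.0000 bits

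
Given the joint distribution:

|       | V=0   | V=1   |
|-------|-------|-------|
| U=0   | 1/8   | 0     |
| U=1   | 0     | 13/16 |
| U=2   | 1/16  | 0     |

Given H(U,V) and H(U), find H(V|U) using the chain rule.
From the chain rule: H(U,V) = H(U) + H(V|U)
Therefore: H(V|U) = H(U,V) - H(U)

H(U,V) = -[(1/8)·log₂(1/8) + (13/16)·log₂(13/16) + (1/16)·log₂(1/16)]
  = 0.3750 + 0.2434 + 0.2500
  = 0.8684 bits
Marginal P(U) (row sums):
  P(U=0) = 1/8 + 0 = 1/8
  P(U=1) = 0 + 13/16 = 13/16
  P(U=2) = 1/16 + 0 = 1/16
H(U) = -[(1/8)·log₂(1/8) + (13/16)·log₂(13/16) + (1/16)·log₂(1/16)]
  = 0.3750 + 0.2434 + 0.2500
  = 0.8684 bits

H(V|U) = 0.8684 - 0.8684 = 0.0000 bits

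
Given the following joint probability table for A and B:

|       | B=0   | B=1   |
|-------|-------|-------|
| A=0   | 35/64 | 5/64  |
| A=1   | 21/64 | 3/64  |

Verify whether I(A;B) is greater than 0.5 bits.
Marginal P(A) (row sums):
  P(A=0) = 35/64 + 5/64 = 5/8
  P(A=1) = 21/64 + 3/64 = 3/8
Marginal P(B) (column sums):
  P(B=0) = 35/64 + 21/64 = 7/8
  P(B=1) = 5/64 + 3/64 = 1/8

H(A) = -[(5/8)·log₂(5/8) + (3/8)·log₂(3/8)]
  = 0.4238 + 0.5306
  = 0.9544 bits
H(B) = -[(7/8)·log₂(7/8) + (1/8)·log₂(1/8)]
  = 0.1686 + 0.3750
  = 0.5436 bits
H(A,B) = -[(35/64)·log₂(35/64) + (5/64)·log₂(5/64) + (21/64)·log₂(21/64) + (3/64)·log₂(3/64)]
  = 0.4762 + 0.2873 + 0.5275 + 0.2070
  = 1.4980 bits

I(A;B) = H(A) + H(B) - H(A,B)
  = 0.9544 + 0.5436 - 1.4980
  = 0.0000 bits

No. I(A;B) = 0.0000 bits, which is ≤ 0.5 bits.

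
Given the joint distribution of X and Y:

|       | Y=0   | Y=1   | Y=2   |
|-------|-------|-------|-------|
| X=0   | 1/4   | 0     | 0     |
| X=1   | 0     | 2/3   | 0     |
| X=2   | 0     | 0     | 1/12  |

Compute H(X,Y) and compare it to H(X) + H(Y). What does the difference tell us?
Marginal P(X) (row sums):
  P(X=0) = 1/4 + 0 + 0 = 1/4
  P(X=1) = 0 + 2/3 + 0 = 2/3
  P(X=2) = 0 + 0 + 1/12 = 1/12
Marginal P(Y) (column sums):
  P(Y=0) = 1/4 + 0 + 0 = 1/4
  P(Y=1) = 0 + 2/3 + 0 = 2/3
  P(Y=2) = 0 + 0 + 1/12 = 1/12

H(X,Y) = -[(1/4)·log₂(1/4) + (2/3)·log₂(2/3) + (1/12)·log₂(1/12)]
  = 0.5000 + 0.3900 + 0.2987
  = 1.1887 bits
H(X) = -[(1/4)·log₂(1/4) + (2/3)·log₂(2/3) + (1/12)·log₂(1/12)]
  = 0.5000 + 0.3900 + 0.2987
  = 1.1887 bits
H(Y) = -[(1/4)·log₂(1/4) + (2/3)·log₂(2/3) + (1/12)·log₂(1/12)]
  = 0.5000 + 0.3900 + 0.2987
  = 1.1887 bits

H(X) + H(Y) = 1.1887 + 1.1887 = 2.3774 bits
Difference: H(X) + H(Y) - H(X,Y) = 2.3774 - 1.1887 = 1.1887 bits = I(X;Y)

The difference is the mutual information; it is positive here, so X and Y are dependent (knowing one reduces uncertainty about the other by 1.1887 bits).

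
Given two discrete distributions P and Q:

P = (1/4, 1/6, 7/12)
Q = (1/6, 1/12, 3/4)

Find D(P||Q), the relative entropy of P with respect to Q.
D(P||Q) = Σ P(i) log₂(P(i)/Q(i))
  i=0: (1/4) × log₂((1/4)/(1/6)) = (1/4) × log₂(3/2) = 0.1462
  i=1: (1/6) × log₂((1/6)/(1/12)) = (1/6) × log₂(2) = 0.1667
  i=2: (7/12) × log₂((7/12)/(3/4)) = (7/12) × log₂(7/9) = -0.2115
D(P||Q) = 0.1462 + 0.1667 - 0.2115
  = 0.1014 bits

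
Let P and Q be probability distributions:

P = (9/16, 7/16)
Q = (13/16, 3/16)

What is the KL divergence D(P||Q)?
D(P||Q) = Σ P(i) log₂(P(i)/Q(i))
  i=0: (9/16) × log₂((9/16)/(13/16)) = (9/16) × log₂(9/13) = -0.2984
  i=1: (7/16) × log₂((7/16)/(3/16)) = (7/16) × log₂(7/3) = 0.5348
D(P||Q) = -0.2984 + 0.5348
  = 0.2364 bits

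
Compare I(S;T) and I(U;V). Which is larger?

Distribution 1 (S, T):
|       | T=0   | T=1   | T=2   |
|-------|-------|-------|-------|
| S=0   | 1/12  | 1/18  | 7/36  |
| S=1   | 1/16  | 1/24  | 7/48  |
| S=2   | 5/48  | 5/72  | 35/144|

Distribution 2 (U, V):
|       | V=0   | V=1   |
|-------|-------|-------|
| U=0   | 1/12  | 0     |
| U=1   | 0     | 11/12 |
Distribution 1 (S, T):
Marginal P(S) (row sums):
  P(S=0) = 1/12 + 1/18 + 7/36 = 1/3
  P(S=1) = 1/16 + 1/24 + 7/48 = 1/4
  P(S=2) = 5/48 + 5/72 + 35/144 = 5/12
Marginal P(T) (column sums):
  P(T=0) = 1/12 + 1/16 + 5/48 = 1/4
  P(T=1) = 1/18 + 1/24 + 5/72 = 1/6
  P(T=2) = 7/36 + 7/48 + 35/144 = 7/12

H(S) = -[(1/3)·log₂(1/3) + (1/4)·log₂(1/4) + (5/12)·log₂(5/12)]
  = 0.5283 + 0.5000 + 0.5263
  = 1.5546 bits
H(T) = -[(1/4)·log₂(1/4) + (1/6)·log₂(1/6) + (7/12)·log₂(7/12)]
  = 0.5000 + 0.4308 + 0.4536
  = 1.3844 bits
H(S,T) = -[(1/12)·log₂(1/12) + (1/18)·log₂(1/18) + (7/36)·log₂(7/36) + (1/16)·log₂(1/16) + (1/24)·log₂(1/24) + (7/48)·log₂(7/48) + (5/48)·log₂(5/48) + (5/72)·log₂(5/72) + (35/144)·log₂(35/144)]
  = 0.2987 + 0.2317 + 0.4594 + 0.2500 + 0.1910 + 0.4051 + 0.3399 + 0.2672 + 0.4960
  = 2.9390 bits

I(S;T) = H(S) + H(T) - H(S,T)
  = 1.5546 + 1.3844 - 2.9390
  = 0.0000 bits

Distribution 2 (U, V):
Marginal P(U) (row sums):
  P(U=0) = 1/12 + 0 = 1/12
  P(U=1) = 0 + 11/12 = 11/12
Marginal P(V) (column sums):
  P(V=0) = 1/12 + 0 = 1/12
  P(V=1) = 0 + 11/12 = 11/12

H(U) = -[(1/12)·log₂(1/12) + (11/12)·log₂(11/12)]
  = 0.2987 + 0.1151
  = 0.4138 bits
H(V) = -[(1/12)·log₂(1/12) + (11/12)·log₂(11/12)]
  = 0.2987 + 0.1151
  = 0.4138 bits
H(U,V) = -[(1/12)·log₂(1/12) + (11/12)·log₂(11/12)]
  = 0.2987 + 0.1151
  = 0.4138 bits

I(U;V) = H(U) + H(V) - H(U,V)
  = 0.4138 + 0.4138 - 0.4138
  = 0.4138 bits

I(U;V) = 0.4138 bits > I(S;T) = 0.0000 bits, so (U, V) has the higher mutual information (stronger dependence).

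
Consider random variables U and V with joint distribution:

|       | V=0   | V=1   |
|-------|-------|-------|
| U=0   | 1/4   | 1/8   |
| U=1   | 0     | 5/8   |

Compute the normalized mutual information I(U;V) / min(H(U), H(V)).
Marginal P(U) (row sums):
  P(U=0) = 1/4 + 1/8 = 3/8
  P(U=1) = 0 + 5/8 = 5/8
Marginal P(V) (column sums):
  P(V=0) = 1/4 + 0 = 1/4
  P(V=1) = 1/8 + 5/8 = 3/4

H(U) = -[(3/8)·log₂(3/8) + (5/8)·log₂(5/8)]
  = 0.5306 + 0.4238
  = 0.9544 bits
H(V) = -[(1/4)·log₂(1/4) + (3/4)·log₂(3/4)]
  = 0.5000 + 0.3113
  = 0.8113 bits
H(U,V) = -[(1/4)·log₂(1/4) + (1/8)·log₂(1/8) + (5/8)·log₂(5/8)]
  = 0.5000 + 0.3750 + 0.4238
  = 1.2988 bits

I(U;V) = H(U) + H(V) - H(U,V)
  = 0.9544 + 0.8113 - 1.2988
  = 0.4669 bits

min(H(U), H(V)) = min(0.9544, 0.8113) = 0.8113 bits
Normalized MI = 0.4669 / 0.8113 = 0.5755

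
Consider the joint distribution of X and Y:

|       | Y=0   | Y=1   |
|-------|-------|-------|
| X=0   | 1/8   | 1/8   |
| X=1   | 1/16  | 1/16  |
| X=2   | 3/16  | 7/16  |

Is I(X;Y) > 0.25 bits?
Marginal P(X) (row sums):
  P(X=0) = 1/8 + 1/8 = 1/4
  P(X=1) = 1/16 + 1/16 = 1/8
  P(X=2) = 3/16 + 7/16 = 5/8
Marginal P(Y) (column sums):
  P(Y=0) = 1/8 + 1/16 + 3/16 = 3/8
  P(Y=1) = 1/8 + 1/16 + 7/16 = 5/8

H(X) = -[(1/4)·log₂(1/4) + (1/8)·log₂(1/8) + (5/8)·log₂(5/8)]
  = 0.5000 + 0.3750 + 0.4238
  = 1.2988 bits
H(Y) = -[(3/8)·log₂(3/8) + (5/8)·log₂(5/8)]
  = 0.5306 + 0.4238
  = 0.9544 bits
H(X,Y) = -[(1/8)·log₂(1/8) + (1/8)·log₂(1/8) + (1/16)·log₂(1/16) + (1/16)·log₂(1/16) + (3/16)·log₂(3/16) + (7/16)·log₂(7/16)]
  = 0.3750 + 0.3750 + 0.2500 + 0.2500 + 0.4528 + 0.5218
  = 2.2246 bits

I(X;Y) = H(X) + H(Y) - H(X,Y)
  = 1.2988 + 0.9544 - 2.2246
  = 0.0286 bits

No. I(X;Y) = 0.0286 bits, which is ≤ 0.25 bits.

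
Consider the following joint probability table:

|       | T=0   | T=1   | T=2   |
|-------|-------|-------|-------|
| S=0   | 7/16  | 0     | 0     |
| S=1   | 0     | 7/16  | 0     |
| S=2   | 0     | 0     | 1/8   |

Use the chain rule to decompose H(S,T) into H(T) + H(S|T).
By the chain rule: H(S,T) = H(T) + H(S|T)

Marginal P(T) (column sums):
  P(T=0) = 7/16 + 0 + 0 = 7/16
  P(T=1) = 0 + 7/16 + 0 = 7/16
  P(T=2) = 0 + 0 + 1/8 = 1/8
H(T) = -[(7/16)·log₂(7/16) + (7/16)·log₂(7/16) + (1/8)·log₂(1/8)]
  = 0.5218 + 0.5218 + 0.3750
  = 1.4186 bits
H(S|T) = -Σ P(S,T)·log₂ P(S|T), where P(S|T) = P(S,T) / P(T)
  (cells with P(S,T) = 0 contribute 0)
  (S=0,T=0): P(S|T) = (7/16)/(7/16) = 1;  -(7/16)·log₂(1) = 0.0000
  (S=1,T=1): P(S|T) = (7/16)/(7/16) = 1;  -(7/16)·log₂(1) = 0.0000
  (S=2,T=2): P(S|T) = (1/8)/(1/8) = 1;  -(1/8)·log₂(1) = 0.0000
H(S|T) = 0.0000 + 0.0000 + 0.0000
  = 0.0000 bits

H(S,T) = H(T) + H(S|T) = 1.4186 + 0.0000 = 1.4186 bits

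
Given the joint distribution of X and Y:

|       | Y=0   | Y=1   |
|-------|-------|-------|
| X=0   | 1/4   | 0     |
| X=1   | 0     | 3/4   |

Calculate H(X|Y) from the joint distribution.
Marginal P(Y) (column sums):
  P(Y=0) = 1/4 + 0 = 1/4
  P(Y=1) = 0 + 3/4 = 3/4

H(X|Y) = -Σ P(X,Y)·log₂ P(X|Y), where P(X|Y) = P(X,Y) / P(Y)
  (cells with P(X,Y) = 0 contribute 0)
  (X=0,Y=0): P(X|Y) = (1/4)/(1/4) = 1;  -(1/4)·log₂(1) = 0.0000
  (X=1,Y=1): P(X|Y) = (3/4)/(3/4) = 1;  -(3/4)·log₂(1) = 0.0000
H(X|Y) = 0.0000 + 0.0000
  = 0.0000 bits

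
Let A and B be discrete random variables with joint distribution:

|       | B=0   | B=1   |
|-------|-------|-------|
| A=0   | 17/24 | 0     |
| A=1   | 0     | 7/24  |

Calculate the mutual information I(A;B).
Marginal P(A) (row sums):
  P(A=0) = 17/24 + 0 = 17/24
  P(A=1) = 0 + 7/24 = 7/24
Marginal P(B) (column sums):
  P(B=0) = 17/24 + 0 = 17/24
  P(B=1) = 0 + 7/24 = 7/24

H(A) = -[(17/24)·log₂(17/24) + (7/24)·log₂(7/24)]
  = 0.3524 + 0.5185
  = 0.8709 bits
H(B) = -[(17/24)·log₂(17/24) + (7/24)·log₂(7/24)]
  = 0.3524 + 0.5185
  = 0.8709 bits
H(A,B) = -[(17/24)·log₂(17/24) + (7/24)·log₂(7/24)]
  = 0.3524 + 0.5185
  = 0.8709 bits

I(A;B) = H(A) + H(B) - H(A,B)
  = 0.8709 + 0.8709 - 0.8709
  = 0.8709 bits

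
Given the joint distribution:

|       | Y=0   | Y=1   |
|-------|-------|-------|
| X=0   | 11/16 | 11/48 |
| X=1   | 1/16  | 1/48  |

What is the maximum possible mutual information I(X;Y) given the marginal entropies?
The upper bound on mutual information is I(X;Y) ≤ min(H(X), H(Y)).

Marginal P(X) (row sums):
  P(X=0) = 11/16 + 11/48 = 11/12
  P(X=1) = 1/16 + 1/48 = 1/12
Marginal P(Y) (column sums):
  P(Y=0) = 11/16 + 1/16 = 3/4
  P(Y=1) = 11/48 + 1/48 = 1/4

H(X) = -[(11/12)·log₂(11/12) + (1/12)·log₂(1/12)]
  = 0.1151 + 0.2987
  = 0.4138 bits
H(Y) = -[(3/4)·log₂(3/4) + (1/4)·log₂(1/4)]
  = 0.3113 + 0.5000
  = 0.8113 bits

Maximum possible I(X;Y) = min(0.4138, 0.8113) = 0.4138 bits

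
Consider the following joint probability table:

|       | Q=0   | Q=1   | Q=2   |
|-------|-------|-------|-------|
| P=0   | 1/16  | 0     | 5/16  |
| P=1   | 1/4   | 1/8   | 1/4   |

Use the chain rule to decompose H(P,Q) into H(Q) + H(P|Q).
By the chain rule: H(P,Q) = H(Q) + H(P|Q)

Marginal P(Q) (column sums):
  P(Q=0) = 1/16 + 1/4 = 5/16
  P(Q=1) = 0 + 1/8 = 1/8
  P(Q=2) = 5/16 + 1/4 = 9/16
H(Q) = -[(5/16)·log₂(5/16) + (1/8)·log₂(1/8) + (9/16)·log₂(9/16)]
  = 0.5244 + 0.3750 + 0.4669
  = 1.3663 bits
H(P|Q) = -Σ P(P,Q)·log₂ P(P|Q), where P(P|Q) = P(P,Q) / P(Q)
  (cells with P(P,Q) = 0 contribute 0)
  (P=0,Q=0): P(P|Q) = (1/16)/(5/16) = 1/5;  -(1/16)·log₂(1/5) = 0.1451
  (P=0,Q=2): P(P|Q) = (5/16)/(9/16) = 5/9;  -(5/16)·log₂(5/9) = 0.2650
  (P=1,Q=0): P(P|Q) = (1/4)/(5/16) = 4/5;  -(1/4)·log₂(4/5) = 0.0805
  (P=1,Q=1): P(P|Q) = (1/8)/(1/8) = 1;  -(1/8)·log₂(1) = 0.0000
  (P=1,Q=2): P(P|Q) = (1/4)/(9/16) = 4/9;  -(1/4)·log₂(4/9) = 0.2925
H(P|Q) = 0.1451 + 0.2650 + 0.0805 + 0.0000 + 0.2925
  = 0.7831 bits

H(P,Q) = H(Q) + H(P|Q) = 1.3663 + 0.7831 = 2.1494 bits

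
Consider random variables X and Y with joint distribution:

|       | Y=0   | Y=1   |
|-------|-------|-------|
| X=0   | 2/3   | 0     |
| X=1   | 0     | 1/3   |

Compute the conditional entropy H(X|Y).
Marginal P(Y) (column sums):
  P(Y=0) = 2/3 + 0 = 2/3
  P(Y=1) = 0 + 1/3 = 1/3

H(X|Y) = -Σ P(X,Y)·log₂ P(X|Y), where P(X|Y) = P(X,Y) / P(Y)
  (cells with P(X,Y) = 0 contribute 0)
  (X=0,Y=0): P(X|Y) = (2/3)/(2/3) = 1;  -(2/3)·log₂(1) = 0.0000
  (X=1,Y=1): P(X|Y) = (1/3)/(1/3) = 1;  -(1/3)·log₂(1) = 0.0000
H(X|Y) = 0.0000 + 0.0000
  = 0.0000 bits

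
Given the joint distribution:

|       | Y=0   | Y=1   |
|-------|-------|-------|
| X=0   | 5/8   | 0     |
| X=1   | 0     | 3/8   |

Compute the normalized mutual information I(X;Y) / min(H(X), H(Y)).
Marginal P(X) (row sums):
  P(X=0) = 5/8 + 0 = 5/8
  P(X=1) = 0 + 3/8 = 3/8
Marginal P(Y) (column sums):
  P(Y=0) = 5/8 + 0 = 5/8
  P(Y=1) = 0 + 3/8 = 3/8

H(X) = -[(5/8)·log₂(5/8) + (3/8)·log₂(3/8)]
  = 0.4238 + 0.5306
  = 0.9544 bits
H(Y) = -[(5/8)·log₂(5/8) + (3/8)·log₂(3/8)]
  = 0.4238 + 0.5306
  = 0.9544 bits
H(X,Y) = -[(5/8)·log₂(5/8) + (3/8)·log₂(3/8)]
  = 0.4238 + 0.5306
  = 0.9544 bits

I(X;Y) = H(X) + H(Y) - H(X,Y)
  = 0.9544 + 0.9544 - 0.9544
  = 0.9544 bits

min(H(X), H(Y)) = min(0.9544, 0.9544) = 0.9544 bits
Normalized MI = 0.9544 / 0.9544 = 1.0000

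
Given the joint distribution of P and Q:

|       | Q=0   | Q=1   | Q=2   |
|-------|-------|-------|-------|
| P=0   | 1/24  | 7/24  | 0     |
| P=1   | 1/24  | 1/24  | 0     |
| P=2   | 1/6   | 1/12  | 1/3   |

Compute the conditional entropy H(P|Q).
Marginal P(Q) (column sums):
  P(Q=0) = 1/24 + 1/24 + 1/6 = 1/4
  P(Q=1) = 7/24 + 1/24 + 1/12 = 5/12
  P(Q=2) = 0 + 0 + 1/3 = 1/3

H(P|Q) = -Σ P(P,Q)·log₂ P(P|Q), where P(P|Q) = P(P,Q) / P(Q)
  (cells with P(P,Q) = 0 contribute 0)
  (P=0,Q=0): P(P|Q) = (1/24)/(1/4) = 1/6;  -(1/24)·log₂(1/6) = 0.1077
  (P=0,Q=1): P(P|Q) = (7/24)/(5/12) = 7/10;  -(7/24)·log₂(7/10) = 0.1501
  (P=1,Q=0): P(P|Q) = (1/24)/(1/4) = 1/6;  -(1/24)·log₂(1/6) = 0.1077
  (P=1,Q=1): P(P|Q) = (1/24)/(5/12) = 1/10;  -(1/24)·log₂(1/10) = 0.1384
  (P=2,Q=0): P(P|Q) = (1/6)/(1/4) = 2/3;  -(1/6)·log₂(2/3) = 0.0975
  (P=2,Q=1): P(P|Q) = (1/12)/(5/12) = 1/5;  -(1/12)·log₂(1/5) = 0.1935
  (P=2,Q=2): P(P|Q) = (1/3)/(1/3) = 1;  -(1/3)·log₂(1) = 0.0000
H(P|Q) = 0.1077 + 0.1501 + 0.1077 + 0.1384 + 0.0975 + 0.1935 + 0.0000
  = 0.7949 bits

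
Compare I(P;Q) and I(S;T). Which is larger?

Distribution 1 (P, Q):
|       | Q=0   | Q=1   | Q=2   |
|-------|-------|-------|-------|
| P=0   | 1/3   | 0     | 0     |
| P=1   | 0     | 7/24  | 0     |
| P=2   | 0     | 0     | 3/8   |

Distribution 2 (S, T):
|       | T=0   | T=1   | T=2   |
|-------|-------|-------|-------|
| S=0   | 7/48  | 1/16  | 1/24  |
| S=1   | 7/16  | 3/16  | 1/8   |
Distribution 1 (P, Q):
Marginal P(P) (row sums):
  P(P=0) = 1/3 + 0 + 0 = 1/3
  P(P=1) = 0 + 7/24 + 0 = 7/24
  P(P=2) = 0 + 0 + 3/8 = 3/8
Marginal P(Q) (column sums):
  P(Q=0) = 1/3 + 0 + 0 = 1/3
  P(Q=1) = 0 + 7/24 + 0 = 7/24
  P(Q=2) = 0 + 0 + 3/8 = 3/8

H(P) = -[(1/3)·log₂(1/3) + (7/24)·log₂(7/24) + (3/8)·log₂(3/8)]
  = 0.5283 + 0.5185 + 0.5306
  = 1.5774 bits
H(Q) = -[(1/3)·log₂(1/3) + (7/24)·log₂(7/24) + (3/8)·log₂(3/8)]
  = 0.5283 + 0.5185 + 0.5306
  = 1.5774 bits
H(P,Q) = -[(1/3)·log₂(1/3) + (7/24)·log₂(7/24) + (3/8)·log₂(3/8)]
  = 0.5283 + 0.5185 + 0.5306
  = 1.5774 bits

I(P;Q) = H(P) + H(Q) - H(P,Q)
  = 1.5774 + 1.5774 - 1.5774
  = 1.5774 bits

Distribution 2 (S, T):
Marginal P(S) (row sums):
  P(S=0) = 7/48 + 1/16 + 1/24 = 1/4
  P(S=1) = 7/16 + 3/16 + 1/8 = 3/4
Marginal P(T) (column sums):
  P(T=0) = 7/48 + 7/16 = 7/12
  P(T=1) = 1/16 + 3/16 = 1/4
  P(T=2) = 1/24 + 1/8 = 1/6

H(S) = -[(1/4)·log₂(1/4) + (3/4)·log₂(3/4)]
  = 0.5000 + 0.3113
  = 0.8113 bits
H(T) = -[(7/12)·log₂(7/12) + (1/4)·log₂(1/4) + (1/6)·log₂(1/6)]
  = 0.4536 + 0.5000 + 0.4308
  = 1.3844 bits
H(S,T) = -[(7/48)·log₂(7/48) + (1/16)·log₂(1/16) + (1/24)·log₂(1/24) + (7/16)·log₂(7/16) + (3/16)·log₂(3/16) + (1/8)·log₂(1/8)]
  = 0.4051 + 0.2500 + 0.1910 + 0.5218 + 0.4528 + 0.3750
  = 2.1957 bits

I(S;T) = H(S) + H(T) - H(S,T)
  = 0.8113 + 1.3844 - 2.1957
  = 0.0000 bits

I(P;Q) = 1.5774 bits > I(S;T) = 0.0000 bits, so (P, Q) has the higher mutual information (stronger dependence).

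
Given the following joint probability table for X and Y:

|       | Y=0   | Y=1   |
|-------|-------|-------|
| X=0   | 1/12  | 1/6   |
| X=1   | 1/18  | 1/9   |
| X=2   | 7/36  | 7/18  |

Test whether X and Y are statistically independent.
Marginal P(X) (row sums):
  P(X=0) = 1/12 + 1/6 = 1/4
  P(X=1) = 1/18 + 1/9 = 1/6
  P(X=2) = 7/36 + 7/18 = 7/12
Marginal P(Y) (column sums):
  P(Y=0) = 1/12 + 1/18 + 7/36 = 1/3
  P(Y=1) = 1/6 + 1/9 + 7/18 = 2/3

X and Y are independent iff P(X=i,Y=j) = P(X=i)·P(Y=j) for every cell.
  P(X=0)·P(Y=0) = 1/4 × 1/3 = 1/12 = P(X=0,Y=0) ✓
  P(X=0)·P(Y=1) = 1/4 × 2/3 = 1/6 = P(X=0,Y=1) ✓
  P(X=1)·P(Y=0) = 1/6 × 1/3 = 1/18 = P(X=1,Y=0) ✓
  P(X=1)·P(Y=1) = 1/6 × 2/3 = 1/9 = P(X=1,Y=1) ✓
  P(X=2)·P(Y=0) = 7/12 × 1/3 = 7/36 = P(X=2,Y=0) ✓
  P(X=2)·P(Y=1) = 7/12 × 2/3 = 7/18 = P(X=2,Y=1) ✓

Yes, X and Y are independent: every cell factors, so I(X;Y) = 0 bits.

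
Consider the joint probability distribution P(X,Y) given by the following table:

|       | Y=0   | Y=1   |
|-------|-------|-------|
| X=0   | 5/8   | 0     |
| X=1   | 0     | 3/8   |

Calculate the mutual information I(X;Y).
Marginal P(X) (row sums):
  P(X=0) = 5/8 + 0 = 5/8
  P(X=1) = 0 + 3/8 = 3/8
Marginal P(Y) (column sums):
  P(Y=0) = 5/8 + 0 = 5/8
  P(Y=1) = 0 + 3/8 = 3/8

H(X) = -[(5/8)·log₂(5/8) + (3/8)·log₂(3/8)]
  = 0.4238 + 0.5306
  = 0.9544 bits
H(Y) = -[(5/8)·log₂(5/8) + (3/8)·log₂(3/8)]
  = 0.4238 + 0.5306
  = 0.9544 bits
H(X,Y) = -[(5/8)·log₂(5/8) + (3/8)·log₂(3/8)]
  = 0.4238 + 0.5306
  = 0.9544 bits

I(X;Y) = H(X) + H(Y) - H(X,Y)
  = 0.9544 + 0.9544 - 0.9544
  = 0.9544 bits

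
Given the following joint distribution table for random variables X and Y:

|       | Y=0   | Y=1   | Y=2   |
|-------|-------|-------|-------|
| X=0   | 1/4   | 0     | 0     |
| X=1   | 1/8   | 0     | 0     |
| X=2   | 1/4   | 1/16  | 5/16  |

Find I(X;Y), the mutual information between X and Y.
Marginal P(X) (row sums):
  P(X=0) = 1/4 + 0 + 0 = 1/4
  P(X=1) = 1/8 + 0 + 0 = 1/8
  P(X=2) = 1/4 + 1/16 + 5/16 = 5/8
Marginal P(Y) (column sums):
  P(Y=0) = 1/4 + 1/8 + 1/4 = 5/8
  P(Y=1) = 0 + 0 + 1/16 = 1/16
  P(Y=2) = 0 + 0 + 5/16 = 5/16

H(X) = -[(1/4)·log₂(1/4) + (1/8)·log₂(1/8) + (5/8)·log₂(5/8)]
  = 0.5000 + 0.3750 + 0.4238
  = 1.2988 bits
H(Y) = -[(5/8)·log₂(5/8) + (1/16)·log₂(1/16) + (5/16)·log₂(5/16)]
  = 0.4238 + 0.2500 + 0.5244
  = 1.1982 bits
H(X,Y) = -[(1/4)·log₂(1/4) + (1/8)·log₂(1/8) + (1/4)·log₂(1/4) + (1/16)·log₂(1/16) + (5/16)·log₂(5/16)]
  = 0.5000 + 0.3750 + 0.5000 + 0.2500 + 0.5244
  = 2.1494 bits

I(X;Y) = H(X) + H(Y) - H(X,Y)
  = 1.2988 + 1.1982 - 2.1494
  = 0.3476 bits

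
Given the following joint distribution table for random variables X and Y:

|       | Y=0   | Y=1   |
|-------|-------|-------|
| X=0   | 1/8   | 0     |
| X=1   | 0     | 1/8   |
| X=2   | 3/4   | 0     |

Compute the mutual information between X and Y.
Marginal P(X) (row sums):
  P(X=0) = 1/8 + 0 = 1/8
  P(X=1) = 0 + 1/8 = 1/8
  P(X=2) = 3/4 + 0 = 3/4
Marginal P(Y) (column sums):
  P(Y=0) = 1/8 + 0 + 3/4 = 7/8
  P(Y=1) = 0 + 1/8 + 0 = 1/8

H(X) = -[(1/8)·log₂(1/8) + (1/8)·log₂(1/8) + (3/4)·log₂(3/4)]
  = 0.3750 + 0.3750 + 0.3113
  = 1.0613 bits
H(Y) = -[(7/8)·log₂(7/8) + (1/8)·log₂(1/8)]
  = 0.1686 + 0.3750
  = 0.5436 bits
H(X,Y) = -[(1/8)·log₂(1/8) + (1/8)·log₂(1/8) + (3/4)·log₂(3/4)]
  = 0.3750 + 0.3750 + 0.3113
  = 1.0613 bits

I(X;Y) = H(X) + H(Y) - H(X,Y)
  = 1.0613 + 0.5436 - 1.0613
  = 0.5436 bits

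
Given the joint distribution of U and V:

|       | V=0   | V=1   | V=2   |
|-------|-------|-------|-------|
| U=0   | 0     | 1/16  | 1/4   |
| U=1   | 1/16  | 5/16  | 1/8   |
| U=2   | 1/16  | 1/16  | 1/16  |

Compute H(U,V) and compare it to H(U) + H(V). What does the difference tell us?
Marginal P(U) (row sums):
  P(U=0) = 0 + 1/16 + 1/4 = 5/16
  P(U=1) = 1/16 + 5/16 + 1/8 = 1/2
  P(U=2) = 1/16 + 1/16 + 1/16 = 3/16
Marginal P(V) (column sums):
  P(V=0) = 0 + 1/16 + 1/16 = 1/8
  P(V=1) = 1/16 + 5/16 + 1/16 = 7/16
  P(V=2) = 1/4 + 1/8 + 1/16 = 7/16

H(U,V) = -[(1/16)·log₂(1/16) + (1/4)·log₂(1/4) + (1/16)·log₂(1/16) + (5/16)·log₂(5/16) + (1/8)·log₂(1/8) + (1/16)·log₂(1/16) + (1/16)·log₂(1/16) + (1/16)·log₂(1/16)]
  = 0.2500 + 0.5000 + 0.2500 + 0.5244 + 0.3750 + 0.2500 + 0.2500 + 0.2500
  = 2.6494 bits
H(U) = -[(5/16)·log₂(5/16) + (1/2)·log₂(1/2) + (3/16)·log₂(3/16)]
  = 0.5244 + 0.5000 + 0.4528
  = 1.4772 bits
H(V) = -[(1/8)·log₂(1/8) + (7/16)·log₂(7/16) + (7/16)·log₂(7/16)]
  = 0.3750 + 0.5218 + 0.5218
  = 1.4186 bits

H(U) + H(V) = 1.4772 + 1.4186 = 2.8958 bits
Difference: H(U) + H(V) - H(U,V) = 2.8958 - 2.6494 = 0.2464 bits = I(U;V)

The difference is the mutual information; it is positive here, so U and V are dependent (knowing one reduces uncertainty about the other by 0.2464 bits).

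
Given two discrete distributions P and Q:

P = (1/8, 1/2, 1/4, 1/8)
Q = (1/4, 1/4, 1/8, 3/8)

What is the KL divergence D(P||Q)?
D(P||Q) = Σ P(i) log₂(P(i)/Q(i))
  i=0: (1/8) × log₂((1/8)/(1/4)) = (1/8) × log₂(1/2) = -0.1250
  i=1: (1/2) × log₂((1/2)/(1/4)) = (1/2) × log₂(2) = 0.5000
  i=2: (1/4) × log₂((1/4)/(1/8)) = (1/4) × log₂(2) = 0.2500
  i=3: (1/8) × log₂((1/8)/(3/8)) = (1/8) × log₂(1/3) = -0.1981
D(P||Q) = -0.1250 + 0.5000 + 0.2500 - 0.1981
  = 0.4269 bits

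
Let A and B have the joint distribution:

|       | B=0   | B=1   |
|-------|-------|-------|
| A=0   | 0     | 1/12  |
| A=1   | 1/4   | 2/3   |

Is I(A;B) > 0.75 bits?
Marginal P(A) (row sums):
  P(A=0) = 0 + 1/12 = 1/12
  P(A=1) = 1/4 + 2/3 = 11/12
Marginal P(B) (column sums):
  P(B=0) = 0 + 1/4 = 1/4
  P(B=1) = 1/12 + 2/3 = 3/4

H(A) = -[(1/12)·log₂(1/12) + (11/12)·log₂(11/12)]
  = 0.2987 + 0.1151
  = 0.4138 bits
H(B) = -[(1/4)·log₂(1/4) + (3/4)·log₂(3/4)]
  = 0.5000 + 0.3113
  = 0.8113 bits
H(A,B) = -[(1/12)·log₂(1/12) + (1/4)·log₂(1/4) + (2/3)·log₂(2/3)]
  = 0.2987 + 0.5000 + 0.3900
  = 1.1887 bits

I(A;B) = H(A) + H(B) - H(A,B)
  = 0.4138 + 0.8113 - 1.1887
  = 0.0364 bits

No. I(A;B) = 0.0364 bits, which is ≤ 0.75 bits.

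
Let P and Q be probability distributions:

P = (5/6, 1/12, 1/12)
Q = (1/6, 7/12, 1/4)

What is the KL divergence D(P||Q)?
D(P||Q) = Σ P(i) log₂(P(i)/Q(i))
  i=0: (5/6) × log₂((5/6)/(1/6)) = (5/6) × log₂(5) = 1.9349
  i=1: (1/12) × log₂((1/12)/(7/12)) = (1/12) × log₂(1/7) = -0.2339
  i=2: (1/12) × log₂((1/12)/(1/4)) = (1/12) × log₂(1/3) = -0.1321
D(P||Q) = 1.9349 - 0.2339 - 0.1321
  = 1.5689 bits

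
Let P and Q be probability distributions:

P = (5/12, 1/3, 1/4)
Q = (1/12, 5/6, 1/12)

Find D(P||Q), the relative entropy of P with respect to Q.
D(P||Q) = Σ P(i) log₂(P(i)/Q(i))
  i=0: (5/12) × log₂((5/12)/(1/12)) = (5/12) × log₂(5) = 0.9675
  i=1: (1/3) × log₂((1/3)/(5/6)) = (1/3) × log₂(2/5) = -0.4406
  i=2: (1/4) × log₂((1/4)/(1/12)) = (1/4) × log₂(3) = 0.3962
D(P||Q) = 0.9675 - 0.4406 + 0.3962
  = 0.9231 bits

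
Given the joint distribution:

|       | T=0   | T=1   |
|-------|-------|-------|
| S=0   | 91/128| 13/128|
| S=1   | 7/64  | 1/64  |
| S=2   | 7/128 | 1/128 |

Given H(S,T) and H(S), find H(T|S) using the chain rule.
From the chain rule: H(S,T) = H(S) + H(T|S)
Therefore: H(T|S) = H(S,T) - H(S)

H(S,T) = -[(91/128)·log₂(91/128) + (13/128)·log₂(13/128) + (7/64)·log₂(7/64) + (1/64)·log₂(1/64) + (7/128)·log₂(7/128) + (1/128)·log₂(1/128)]
  = 0.3499 + 0.3351 + 0.3492 + 0.0938 + 0.2293 + 0.0547
  = 1.4120 bits
Marginal P(S) (row sums):
  P(S=0) = 91/128 + 13/128 = 13/16
  P(S=1) = 7/64 + 1/64 = 1/8
  P(S=2) = 7/128 + 1/128 = 1/16
H(S) = -[(13/16)·log₂(13/16) + (1/8)·log₂(1/8) + (1/16)·log₂(1/16)]
  = 0.2434 + 0.3750 + 0.2500
  = 0.8684 bits

H(T|S) = 1.4120 - 0.8684 = 0.5436 bits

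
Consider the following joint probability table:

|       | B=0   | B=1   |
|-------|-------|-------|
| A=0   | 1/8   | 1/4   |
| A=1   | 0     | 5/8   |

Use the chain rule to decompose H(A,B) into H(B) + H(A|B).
By the chain rule: H(A,B) = H(B) + H(A|B)

Marginal P(B) (column sums):
  P(B=0) = 1/8 + 0 = 1/8
  P(B=1) = 1/4 + 5/8 = 7/8
H(B) = -[(1/8)·log₂(1/8) + (7/8)·log₂(7/8)]
  = 0.3750 + 0.1686
  = 0.5436 bits
H(A|B) = -Σ P(A,B)·log₂ P(A|B), where P(A|B) = P(A,B) / P(B)
  (cells with P(A,B) = 0 contribute 0)
  (A=0,B=0): P(A|B) = (1/8)/(1/8) = 1;  -(1/8)·log₂(1) = 0.0000
  (A=0,B=1): P(A|B) = (1/4)/(7/8) = 2/7;  -(1/4)·log₂(2/7) = 0.4518
  (A=1,B=1): P(A|B) = (5/8)/(7/8) = 5/7;  -(5/8)·log₂(5/7) = 0.3034
H(A|B) = 0.0000 + 0.4518 + 0.3034
  = 0.7552 bits

H(A,B) = H(B) + H(A|B) = 0.5436 + 0.7552 = 1.2988 bits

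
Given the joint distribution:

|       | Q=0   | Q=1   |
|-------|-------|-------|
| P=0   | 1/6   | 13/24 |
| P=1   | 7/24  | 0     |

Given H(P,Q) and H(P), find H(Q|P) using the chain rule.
From the chain rule: H(P,Q) = H(P) + H(Q|P)
Therefore: H(Q|P) = H(P,Q) - H(P)

H(P,Q) = -[(1/6)·log₂(1/6) + (13/24)·log₂(13/24) + (7/24)·log₂(7/24)]
  = 0.4308 + 0.4791 + 0.5185
  = 1.4284 bits
Marginal P(P) (row sums):
  P(P=0) = 1/6 + 13/24 = 17/24
  P(P=1) = 7/24 + 0 = 7/24
H(P) = -[(17/24)·log₂(17/24) + (7/24)·log₂(7/24)]
  = 0.3524 + 0.5185
  = 0.8709 bits

H(Q|P) = 1.4284 - 0.8709 = 0.5575 bits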